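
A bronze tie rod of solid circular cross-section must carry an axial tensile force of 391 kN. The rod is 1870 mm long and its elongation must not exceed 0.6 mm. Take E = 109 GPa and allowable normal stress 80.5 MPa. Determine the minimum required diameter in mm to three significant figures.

119 mm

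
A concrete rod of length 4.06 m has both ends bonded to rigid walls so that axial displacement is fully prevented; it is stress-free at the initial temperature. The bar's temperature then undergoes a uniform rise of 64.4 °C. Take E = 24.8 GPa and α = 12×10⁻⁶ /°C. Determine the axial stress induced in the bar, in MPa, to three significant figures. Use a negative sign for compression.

Free thermal expansion αLΔT = 12e-6 · 4060 · 64.4 = 3.138 mm.
The walls impose strain ε = −(3.138)/4060 = -7.7280e-04; σ = Eε = 24800 · -7.7280e-04 = -19.17 MPa.

-19.2 MPa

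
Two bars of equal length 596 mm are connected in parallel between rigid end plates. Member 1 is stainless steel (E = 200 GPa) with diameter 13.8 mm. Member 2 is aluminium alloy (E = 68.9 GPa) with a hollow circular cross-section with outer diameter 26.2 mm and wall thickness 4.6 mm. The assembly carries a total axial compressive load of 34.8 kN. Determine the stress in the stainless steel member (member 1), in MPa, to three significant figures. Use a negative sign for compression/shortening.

A_1 = 149.6 mm².
A_2 = 312.1 mm².
Equal strain + equilibrium ⇒ each member carries load in proportion to AE: A₁E₁ = 29910000 N, A₂E₂ = 21510000 N, ΣAE = 51420000 N.
σ₁ = P·E₁/ΣAE = -34800·200000/51420000 = -135.4 MPa.

-135 MPa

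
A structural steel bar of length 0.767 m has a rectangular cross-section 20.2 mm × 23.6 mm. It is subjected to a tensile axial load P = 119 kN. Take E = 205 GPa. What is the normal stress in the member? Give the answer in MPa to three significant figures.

250 MPa

A = 476.7 mm².
σ = N/A = 119000/476.7 = 249.6 MPa.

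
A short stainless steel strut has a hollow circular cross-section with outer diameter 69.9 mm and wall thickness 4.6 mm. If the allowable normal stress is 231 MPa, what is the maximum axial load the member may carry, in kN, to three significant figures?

218 kN

A = 943.7 mm².
P_max = σ_allow · A = 231 · 943.7 = 218000 N = 218 kN.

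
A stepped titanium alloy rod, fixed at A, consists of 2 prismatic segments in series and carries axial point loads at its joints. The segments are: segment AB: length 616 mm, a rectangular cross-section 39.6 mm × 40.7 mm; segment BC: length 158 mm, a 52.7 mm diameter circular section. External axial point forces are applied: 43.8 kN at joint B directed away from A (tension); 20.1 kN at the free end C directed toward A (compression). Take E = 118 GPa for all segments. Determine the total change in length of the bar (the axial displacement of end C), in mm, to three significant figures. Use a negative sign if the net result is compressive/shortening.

0.0644 mm

Internal axial forces (sectioning from the free end, tension +): N_BC = -20.1 kN, N_AB = 23.7 kN.
A_AB = 1612 mm².
A_BC = 2181 mm².
δ_AB = 23700·616/(1612·118000) = 0.07676 mm
δ_BC = -20100·158/(2181·118000) = -0.01234 mm
δ = Σδ_i = 0.06443 mm.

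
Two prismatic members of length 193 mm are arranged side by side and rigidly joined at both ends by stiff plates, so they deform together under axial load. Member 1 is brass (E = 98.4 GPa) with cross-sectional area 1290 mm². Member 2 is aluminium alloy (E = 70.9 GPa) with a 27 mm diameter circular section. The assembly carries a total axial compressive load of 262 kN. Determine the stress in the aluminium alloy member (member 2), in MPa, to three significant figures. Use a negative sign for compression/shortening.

A_2 = 572.6 mm².
Equal strain + equilibrium ⇒ each member carries load in proportion to AE: A₁E₁ = 126900000 N, A₂E₂ = 40590000 N, ΣAE = 167500000 N.
σ₂ = P·E₂/ΣAE = -262000·70900/167500000 = -110.9 MPa.

-111 MPa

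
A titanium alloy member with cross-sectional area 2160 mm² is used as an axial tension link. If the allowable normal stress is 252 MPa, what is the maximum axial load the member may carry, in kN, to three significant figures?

P_max = σ_allow · A = 252 · 2160 = 544300 N = 544.3 kN.

544 kN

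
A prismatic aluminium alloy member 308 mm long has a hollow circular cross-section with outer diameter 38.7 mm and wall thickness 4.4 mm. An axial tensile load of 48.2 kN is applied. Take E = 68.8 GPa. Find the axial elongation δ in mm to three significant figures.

0.455 mm

A = 474.1 mm².
δ_mech = NL/(AE) = 48200·308/(474.1·68800) = 0.4551 mm.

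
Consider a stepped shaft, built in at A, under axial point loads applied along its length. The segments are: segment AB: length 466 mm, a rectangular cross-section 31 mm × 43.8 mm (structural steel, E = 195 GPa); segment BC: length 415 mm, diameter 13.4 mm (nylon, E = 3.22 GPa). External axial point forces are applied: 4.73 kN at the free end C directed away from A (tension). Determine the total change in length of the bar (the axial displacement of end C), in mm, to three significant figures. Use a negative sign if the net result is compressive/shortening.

Internal axial forces (sectioning from the free end, tension +): N_BC = 4.73 kN, N_AB = 4.73 kN.
A_AB = 1358 mm².
A_BC = 141 mm².
δ_AB = 4730·466/(1358·195000) = 0.008325 mm
δ_BC = 4730·415/(141·3220) = 4.323 mm
δ = Σδ_i = 4.331 mm.

4.33 mm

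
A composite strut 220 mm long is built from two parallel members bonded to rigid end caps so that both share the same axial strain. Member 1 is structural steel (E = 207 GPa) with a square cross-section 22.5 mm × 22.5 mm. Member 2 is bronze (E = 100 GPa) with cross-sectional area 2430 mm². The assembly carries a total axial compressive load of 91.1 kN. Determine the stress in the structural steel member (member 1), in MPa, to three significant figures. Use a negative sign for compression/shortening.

-54.2 MPa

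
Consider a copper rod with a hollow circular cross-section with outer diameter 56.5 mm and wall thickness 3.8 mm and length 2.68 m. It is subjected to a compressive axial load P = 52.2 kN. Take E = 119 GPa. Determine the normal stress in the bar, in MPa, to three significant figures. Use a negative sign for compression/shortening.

A = 629.1 mm².
σ = N/A = -52200/629.1 = -82.97 MPa.

-83.0 MPa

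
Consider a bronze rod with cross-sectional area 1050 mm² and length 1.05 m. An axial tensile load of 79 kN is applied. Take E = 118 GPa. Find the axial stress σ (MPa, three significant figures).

σ = N/A = 79000/1050 = 75.24 MPa.

75.2 MPa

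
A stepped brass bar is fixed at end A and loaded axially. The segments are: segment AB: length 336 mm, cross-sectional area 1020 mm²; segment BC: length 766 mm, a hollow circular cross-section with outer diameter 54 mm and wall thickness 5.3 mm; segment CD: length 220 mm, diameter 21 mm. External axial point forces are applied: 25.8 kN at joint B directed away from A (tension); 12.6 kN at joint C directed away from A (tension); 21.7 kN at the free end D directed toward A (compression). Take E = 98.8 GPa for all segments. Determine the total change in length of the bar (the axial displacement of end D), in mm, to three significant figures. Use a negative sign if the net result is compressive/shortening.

Internal axial forces (sectioning from the free end, tension +): N_CD = -21.7 kN, N_BC = -9.1 kN, N_AB = 16.7 kN.
A_BC = 810.9 mm².
A_CD = 346.4 mm².
δ_AB = 16700·336/(1020·98800) = 0.05568 mm
δ_BC = -9100·766/(810.9·98800) = -0.08701 mm
δ_CD = -21700·220/(346.4·98800) = -0.1395 mm
δ = Σδ_i = -0.1708 mm.

-0.171 mm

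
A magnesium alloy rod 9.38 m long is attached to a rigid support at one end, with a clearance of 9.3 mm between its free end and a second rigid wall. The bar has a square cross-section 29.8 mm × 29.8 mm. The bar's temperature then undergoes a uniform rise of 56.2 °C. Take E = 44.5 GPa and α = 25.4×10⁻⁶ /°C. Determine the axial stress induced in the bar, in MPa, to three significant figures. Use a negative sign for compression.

-19.4 MPa

Free thermal expansion αLΔT = 25.4e-6 · 9380 · 56.2 = 13.39 mm.
The walls engage after the gap closes; constrained expansion = 13.39 − 9.3 = 4.09 mm.
The walls impose strain ε = −(4.09)/9380 = -4.3601e-04; σ = Eε = 44500 · -4.3601e-04 = -19.4 MPa.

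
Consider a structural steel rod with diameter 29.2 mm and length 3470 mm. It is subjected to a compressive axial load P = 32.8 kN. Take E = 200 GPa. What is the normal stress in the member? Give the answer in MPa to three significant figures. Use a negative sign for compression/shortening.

A = 669.7 mm².
σ = N/A = -32800/669.7 = -48.98 MPa.

-49.0 MPa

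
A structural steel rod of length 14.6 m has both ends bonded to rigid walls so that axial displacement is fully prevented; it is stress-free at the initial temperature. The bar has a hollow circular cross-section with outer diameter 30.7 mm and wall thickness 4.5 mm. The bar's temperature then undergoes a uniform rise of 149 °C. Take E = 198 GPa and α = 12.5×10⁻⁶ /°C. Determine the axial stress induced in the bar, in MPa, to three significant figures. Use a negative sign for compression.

-369 MPa

Free thermal expansion αLΔT = 12.5e-6 · 14600 · 149 = 27.19 mm.
The walls impose strain ε = −(27.19)/14600 = -1.8625e-03; σ = Eε = 198000 · -1.8625e-03 = -368.8 MPa.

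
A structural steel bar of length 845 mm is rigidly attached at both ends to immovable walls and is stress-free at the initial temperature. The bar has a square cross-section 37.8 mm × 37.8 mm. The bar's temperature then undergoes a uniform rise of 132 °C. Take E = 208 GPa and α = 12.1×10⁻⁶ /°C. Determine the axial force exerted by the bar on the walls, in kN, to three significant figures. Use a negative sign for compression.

-475 kN

Free thermal expansion αLΔT = 12.1e-6 · 845 · 132 = 1.35 mm.
The walls impose strain ε = −(1.35)/845 = -1.5972e-03; σ = Eε = 208000 · -1.5972e-03 = -332.2 MPa.
Wall reaction R = σ·A = -332.2·1429 = -474700 N = -474.7 kN.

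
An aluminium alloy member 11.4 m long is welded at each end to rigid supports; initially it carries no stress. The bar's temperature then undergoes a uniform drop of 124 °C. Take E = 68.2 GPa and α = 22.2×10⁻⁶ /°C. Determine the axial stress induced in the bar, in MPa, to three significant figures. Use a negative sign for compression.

Free thermal expansion αLΔT = 22.2e-6 · 11400 · -124 = -31.38 mm.
The walls impose strain ε = −(-31.38)/11400 = 2.7528e-03; σ = Eε = 68200 · 2.7528e-03 = 187.7 MPa.

188 MPa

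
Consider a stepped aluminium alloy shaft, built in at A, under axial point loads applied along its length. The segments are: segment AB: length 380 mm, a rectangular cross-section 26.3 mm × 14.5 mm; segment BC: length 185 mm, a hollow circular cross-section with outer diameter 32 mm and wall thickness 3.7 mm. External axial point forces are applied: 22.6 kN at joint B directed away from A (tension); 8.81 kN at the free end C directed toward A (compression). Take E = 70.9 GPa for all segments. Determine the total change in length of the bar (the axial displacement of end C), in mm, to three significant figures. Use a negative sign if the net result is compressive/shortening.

Internal axial forces (sectioning from the free end, tension +): N_BC = -8.81 kN, N_AB = 13.79 kN.
A_AB = 381.4 mm².
A_BC = 329 mm².
δ_AB = 13790·380/(381.4·70900) = 0.1938 mm
δ_BC = -8810·185/(329·70900) = -0.06988 mm
δ = Σδ_i = 0.1239 mm.

0.124 mm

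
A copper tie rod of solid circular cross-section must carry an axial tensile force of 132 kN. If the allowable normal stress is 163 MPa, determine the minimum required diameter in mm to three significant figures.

32.1 mm

Required area A ≥ P/σ_allow = 132000/163 = 809.8 mm².
For a solid circular section, d ≥ √(4A/π) = 32.11 mm.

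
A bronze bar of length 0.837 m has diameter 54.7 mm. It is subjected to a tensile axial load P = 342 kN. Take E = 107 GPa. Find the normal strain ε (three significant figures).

A = 2350 mm².
σ = N/A = 145.5 MPa; ε = σ/E = 145.5/107000 = 1.360e-03.

0.00136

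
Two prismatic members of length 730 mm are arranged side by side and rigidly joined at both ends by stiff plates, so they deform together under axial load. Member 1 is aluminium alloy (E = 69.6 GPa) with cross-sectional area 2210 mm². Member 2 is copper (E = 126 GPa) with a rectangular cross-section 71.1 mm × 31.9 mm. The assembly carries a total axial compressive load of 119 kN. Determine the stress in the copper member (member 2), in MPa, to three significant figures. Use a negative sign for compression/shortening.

-34.1 MPa

A_2 = 2268 mm².
Equal strain + equilibrium ⇒ each member carries load in proportion to AE: A₁E₁ = 153800000 N, A₂E₂ = 285800000 N, ΣAE = 439600000 N.
σ₂ = P·E₂/ΣAE = -119000·126000/439600000 = -34.11 MPa.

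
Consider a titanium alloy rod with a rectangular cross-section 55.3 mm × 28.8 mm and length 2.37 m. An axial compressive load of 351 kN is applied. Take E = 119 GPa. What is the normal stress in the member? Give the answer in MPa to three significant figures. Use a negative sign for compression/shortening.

A = 1593 mm².
σ = N/A = -351000/1593 = -220.4 MPa.

-220 MPa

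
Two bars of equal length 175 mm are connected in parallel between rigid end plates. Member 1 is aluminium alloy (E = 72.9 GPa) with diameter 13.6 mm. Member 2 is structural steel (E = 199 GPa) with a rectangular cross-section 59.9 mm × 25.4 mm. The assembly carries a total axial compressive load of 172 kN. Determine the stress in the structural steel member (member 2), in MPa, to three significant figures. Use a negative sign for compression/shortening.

A_1 = 145.3 mm².
A_2 = 1521 mm².
Equal strain + equilibrium ⇒ each member carries load in proportion to AE: A₁E₁ = 10590000 N, A₂E₂ = 302800000 N, ΣAE = 313400000 N.
σ₂ = P·E₂/ΣAE = -172000·199000/313400000 = -109.2 MPa.

-109 MPa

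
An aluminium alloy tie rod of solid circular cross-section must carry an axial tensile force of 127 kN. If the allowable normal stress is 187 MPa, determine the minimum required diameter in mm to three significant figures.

29.4 mm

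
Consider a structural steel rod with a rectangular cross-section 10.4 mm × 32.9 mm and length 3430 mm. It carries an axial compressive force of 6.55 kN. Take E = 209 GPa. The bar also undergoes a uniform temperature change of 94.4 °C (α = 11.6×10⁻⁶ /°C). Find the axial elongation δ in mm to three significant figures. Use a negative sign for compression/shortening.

3.44 mm

A = 342.2 mm².
δ_mech = NL/(AE) = -6550·3430/(342.2·209000) = -0.3142 mm.
δ_thermal = αLΔT = 11.6e-6·3430·94.4 = 3.756 mm.
δ = δ_mech + δ_thermal = 3.442 mm.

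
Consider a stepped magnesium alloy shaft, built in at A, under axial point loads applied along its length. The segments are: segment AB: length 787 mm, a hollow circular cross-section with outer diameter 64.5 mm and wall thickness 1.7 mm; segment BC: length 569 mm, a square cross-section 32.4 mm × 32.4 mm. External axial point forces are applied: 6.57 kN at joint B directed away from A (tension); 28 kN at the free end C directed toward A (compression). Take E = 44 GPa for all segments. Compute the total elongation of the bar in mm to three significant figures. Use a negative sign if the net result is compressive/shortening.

Internal axial forces (sectioning from the free end, tension +): N_BC = -28 kN, N_AB = -21.43 kN.
A_AB = 335.4 mm².
A_BC = 1050 mm².
δ_AB = -21430·787/(335.4·44000) = -1.143 mm
δ_BC = -28000·569/(1050·44000) = -0.3449 mm
δ = Σδ_i = -1.488 mm.

-1.49 mm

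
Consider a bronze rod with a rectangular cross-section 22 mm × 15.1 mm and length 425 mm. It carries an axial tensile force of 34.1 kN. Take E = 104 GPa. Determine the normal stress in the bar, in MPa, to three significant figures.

103 MPa

A = 332.2 mm².
σ = N/A = 34100/332.2 = 102.6 MPa.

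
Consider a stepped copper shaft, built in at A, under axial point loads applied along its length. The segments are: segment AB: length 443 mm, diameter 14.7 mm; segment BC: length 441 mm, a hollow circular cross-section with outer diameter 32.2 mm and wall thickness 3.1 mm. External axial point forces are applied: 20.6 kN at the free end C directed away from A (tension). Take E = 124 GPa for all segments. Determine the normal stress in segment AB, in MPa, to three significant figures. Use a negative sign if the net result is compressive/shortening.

121 MPa

Internal axial forces (sectioning from the free end, tension +): N_BC = 20.6 kN, N_AB = 20.6 kN.
A_AB = 169.7 mm².
σ_AB = N_AB/A_AB = 20600/169.7 = 121.4 MPa.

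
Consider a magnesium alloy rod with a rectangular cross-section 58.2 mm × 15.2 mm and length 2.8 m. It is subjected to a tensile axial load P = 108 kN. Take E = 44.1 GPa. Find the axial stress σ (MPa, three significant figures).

122 MPa

A = 884.6 mm².
σ = N/A = 108000/884.6 = 122.1 MPa.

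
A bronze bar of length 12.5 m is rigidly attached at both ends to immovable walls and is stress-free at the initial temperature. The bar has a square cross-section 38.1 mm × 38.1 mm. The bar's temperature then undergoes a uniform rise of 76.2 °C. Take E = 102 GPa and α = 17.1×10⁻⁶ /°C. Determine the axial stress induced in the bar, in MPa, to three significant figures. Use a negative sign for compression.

-133 MPa

Free thermal expansion αLΔT = 17.1e-6 · 12500 · 76.2 = 16.29 mm.
The walls impose strain ε = −(16.29)/12500 = -1.3030e-03; σ = Eε = 102000 · -1.3030e-03 = -132.9 MPa.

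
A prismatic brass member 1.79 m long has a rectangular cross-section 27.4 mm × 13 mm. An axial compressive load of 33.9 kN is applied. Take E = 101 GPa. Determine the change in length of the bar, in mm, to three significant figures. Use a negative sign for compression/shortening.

-1.69 mm

A = 356.2 mm².
δ_mech = NL/(AE) = -33900·1790/(356.2·101000) = -1.687 mm.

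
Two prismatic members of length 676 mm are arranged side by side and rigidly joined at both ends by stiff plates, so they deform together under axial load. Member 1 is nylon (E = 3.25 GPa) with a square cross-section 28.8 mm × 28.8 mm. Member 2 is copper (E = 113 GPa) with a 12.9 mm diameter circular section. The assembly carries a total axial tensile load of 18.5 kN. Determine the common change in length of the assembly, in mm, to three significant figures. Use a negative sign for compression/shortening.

A_1 = 829.4 mm².
A_2 = 130.7 mm².
Equal strain + equilibrium ⇒ each member carries load in proportion to AE: A₁E₁ = 2696000 N, A₂E₂ = 14770000 N, ΣAE = 17460000 N.
δ = PL/ΣAE = 18500·676/17460000 = 0.7161 mm.

0.716 mm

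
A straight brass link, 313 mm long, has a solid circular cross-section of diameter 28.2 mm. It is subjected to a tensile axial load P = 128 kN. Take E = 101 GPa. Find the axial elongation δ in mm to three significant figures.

0.635 mm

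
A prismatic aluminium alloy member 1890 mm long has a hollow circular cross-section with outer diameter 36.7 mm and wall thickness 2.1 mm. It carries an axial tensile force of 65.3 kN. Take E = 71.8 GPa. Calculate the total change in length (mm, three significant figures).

A = 228.3 mm².
δ_mech = NL/(AE) = 65300·1890/(228.3·71800) = 7.53 mm.

7.53 mm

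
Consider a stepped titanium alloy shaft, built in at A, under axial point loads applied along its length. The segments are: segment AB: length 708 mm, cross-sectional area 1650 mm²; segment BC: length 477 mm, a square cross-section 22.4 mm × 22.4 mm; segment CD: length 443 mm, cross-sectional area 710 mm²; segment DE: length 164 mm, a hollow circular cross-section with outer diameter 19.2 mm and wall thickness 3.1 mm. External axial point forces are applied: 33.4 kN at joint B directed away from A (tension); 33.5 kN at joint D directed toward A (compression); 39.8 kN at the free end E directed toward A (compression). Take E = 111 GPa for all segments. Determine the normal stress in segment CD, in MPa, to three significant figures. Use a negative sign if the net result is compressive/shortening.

-103 MPa

Internal axial forces (sectioning from the free end, tension +): N_DE = -39.8 kN, N_CD = -73.3 kN, N_BC = -73.3 kN, N_AB = -39.9 kN.
σ_CD = N_CD/A_CD = -73300/710 = -103.2 MPa.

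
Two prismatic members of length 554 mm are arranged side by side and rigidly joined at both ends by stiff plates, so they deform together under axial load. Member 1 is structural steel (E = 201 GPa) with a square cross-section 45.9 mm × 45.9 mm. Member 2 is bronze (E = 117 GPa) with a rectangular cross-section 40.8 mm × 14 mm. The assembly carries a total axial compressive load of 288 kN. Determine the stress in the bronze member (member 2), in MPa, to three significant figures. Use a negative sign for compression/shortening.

-68.7 MPa

A_1 = 2107 mm².
A_2 = 571.2 mm².
Equal strain + equilibrium ⇒ each member carries load in proportion to AE: A₁E₁ = 423500000 N, A₂E₂ = 66830000 N, ΣAE = 490300000 N.
σ₂ = P·E₂/ΣAE = -288000·117000/490300000 = -68.73 MPa.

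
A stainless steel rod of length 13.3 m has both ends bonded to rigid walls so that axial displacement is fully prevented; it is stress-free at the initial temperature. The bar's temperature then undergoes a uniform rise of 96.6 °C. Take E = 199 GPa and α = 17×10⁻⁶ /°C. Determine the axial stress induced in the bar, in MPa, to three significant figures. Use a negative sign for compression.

-327 MPa

Free thermal expansion αLΔT = 17e-6 · 13300 · 96.6 = 21.84 mm.
The walls impose strain ε = −(21.84)/13300 = -1.6422e-03; σ = Eε = 199000 · -1.6422e-03 = -326.8 MPa.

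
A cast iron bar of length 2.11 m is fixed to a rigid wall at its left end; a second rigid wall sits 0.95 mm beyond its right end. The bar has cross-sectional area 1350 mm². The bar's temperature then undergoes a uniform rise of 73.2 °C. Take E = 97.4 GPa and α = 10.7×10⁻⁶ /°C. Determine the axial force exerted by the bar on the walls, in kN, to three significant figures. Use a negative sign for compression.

Free thermal expansion αLΔT = 10.7e-6 · 2110 · 73.2 = 1.653 mm.
The walls engage after the gap closes; constrained expansion = 1.653 − 0.95 = 0.7026 mm.
The walls impose strain ε = −(0.7026)/2110 = -3.3300e-04; σ = Eε = 97400 · -3.3300e-04 = -32.43 MPa.
Wall reaction R = σ·A = -32.43·1350 = -43790 N = -43.79 kN.

-43.8 kN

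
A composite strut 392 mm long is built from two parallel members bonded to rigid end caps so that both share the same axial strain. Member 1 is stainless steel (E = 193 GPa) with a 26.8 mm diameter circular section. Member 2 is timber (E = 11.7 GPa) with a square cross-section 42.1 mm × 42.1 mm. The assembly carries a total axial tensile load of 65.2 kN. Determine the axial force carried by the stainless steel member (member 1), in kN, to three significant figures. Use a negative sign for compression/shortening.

A_1 = 564.1 mm².
A_2 = 1772 mm².
Equal strain + equilibrium ⇒ each member carries load in proportion to AE: A₁E₁ = 108900000 N, A₂E₂ = 20740000 N, ΣAE = 129600000 N.
F₁ = P·A₁E₁/ΣAE = 65200·108900000/129600000 = 54770 N.

54.8 kN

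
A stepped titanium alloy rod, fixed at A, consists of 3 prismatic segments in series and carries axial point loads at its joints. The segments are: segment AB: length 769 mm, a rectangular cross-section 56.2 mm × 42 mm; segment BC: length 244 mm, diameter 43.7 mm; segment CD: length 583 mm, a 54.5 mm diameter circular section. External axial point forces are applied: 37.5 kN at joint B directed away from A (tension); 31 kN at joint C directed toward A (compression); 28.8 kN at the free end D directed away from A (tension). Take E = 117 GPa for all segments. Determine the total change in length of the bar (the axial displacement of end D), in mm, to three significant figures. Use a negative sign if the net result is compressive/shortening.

Internal axial forces (sectioning from the free end, tension +): N_CD = 28.8 kN, N_BC = -2.2 kN, N_AB = 35.3 kN.
A_AB = 2360 mm².
A_BC = 1500 mm².
A_CD = 2333 mm².
δ_AB = 35300·769/(2360·117000) = 0.09829 mm
δ_BC = -2200·244/(1500·117000) = -0.003059 mm
δ_CD = 28800·583/(2333·117000) = 0.06152 mm
δ = Σδ_i = 0.1568 mm.

0.157 mm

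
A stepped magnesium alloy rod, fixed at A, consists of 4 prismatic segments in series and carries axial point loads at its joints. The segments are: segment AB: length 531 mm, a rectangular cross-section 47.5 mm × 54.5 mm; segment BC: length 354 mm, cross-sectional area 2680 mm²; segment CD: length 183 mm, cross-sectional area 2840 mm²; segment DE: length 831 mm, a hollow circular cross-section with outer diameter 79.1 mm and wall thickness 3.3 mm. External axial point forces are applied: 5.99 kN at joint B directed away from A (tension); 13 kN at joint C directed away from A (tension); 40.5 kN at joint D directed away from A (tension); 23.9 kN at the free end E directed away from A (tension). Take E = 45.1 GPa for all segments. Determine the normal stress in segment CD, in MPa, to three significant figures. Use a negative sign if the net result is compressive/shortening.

Internal axial forces (sectioning from the free end, tension +): N_DE = 23.9 kN, N_CD = 64.4 kN, N_BC = 77.4 kN, N_AB = 83.39 kN.
σ_CD = N_CD/A_CD = 64400/2840 = 22.68 MPa.

22.7 MPa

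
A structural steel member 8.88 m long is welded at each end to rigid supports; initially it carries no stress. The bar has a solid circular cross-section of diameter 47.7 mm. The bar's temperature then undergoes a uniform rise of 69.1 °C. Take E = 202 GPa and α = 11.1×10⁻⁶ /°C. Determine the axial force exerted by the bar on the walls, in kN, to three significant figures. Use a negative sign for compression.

-277 kN

Free thermal expansion αLΔT = 11.1e-6 · 8880 · 69.1 = 6.811 mm.
The walls impose strain ε = −(6.811)/8880 = -7.6701e-04; σ = Eε = 202000 · -7.6701e-04 = -154.9 MPa.
Wall reaction R = σ·A = -154.9·1787 = -276900 N = -276.9 kN.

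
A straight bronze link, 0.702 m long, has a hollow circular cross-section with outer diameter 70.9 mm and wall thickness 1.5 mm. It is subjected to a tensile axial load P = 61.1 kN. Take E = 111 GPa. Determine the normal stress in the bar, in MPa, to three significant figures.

A = 327 mm².
σ = N/A = 61100/327 = 186.8 MPa.

187 MPa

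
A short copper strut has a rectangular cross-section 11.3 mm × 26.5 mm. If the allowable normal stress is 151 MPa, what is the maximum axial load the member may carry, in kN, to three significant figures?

45.2 kN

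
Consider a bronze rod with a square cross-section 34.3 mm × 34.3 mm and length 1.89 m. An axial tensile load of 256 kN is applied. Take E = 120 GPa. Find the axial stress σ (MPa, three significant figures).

A = 1176 mm².
σ = N/A = 256000/1176 = 217.6 MPa.

218 MPa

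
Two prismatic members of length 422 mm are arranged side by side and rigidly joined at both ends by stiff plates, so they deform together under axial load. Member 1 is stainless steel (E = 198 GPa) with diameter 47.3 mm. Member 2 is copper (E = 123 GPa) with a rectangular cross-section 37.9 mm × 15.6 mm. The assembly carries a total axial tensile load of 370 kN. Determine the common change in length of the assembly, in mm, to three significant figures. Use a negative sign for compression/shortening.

A_1 = 1757 mm².
A_2 = 591.2 mm².
Equal strain + equilibrium ⇒ each member carries load in proportion to AE: A₁E₁ = 347900000 N, A₂E₂ = 72720000 N, ΣAE = 420600000 N.
δ = PL/ΣAE = 370000·422/420600000 = 0.3712 mm.

0.371 mm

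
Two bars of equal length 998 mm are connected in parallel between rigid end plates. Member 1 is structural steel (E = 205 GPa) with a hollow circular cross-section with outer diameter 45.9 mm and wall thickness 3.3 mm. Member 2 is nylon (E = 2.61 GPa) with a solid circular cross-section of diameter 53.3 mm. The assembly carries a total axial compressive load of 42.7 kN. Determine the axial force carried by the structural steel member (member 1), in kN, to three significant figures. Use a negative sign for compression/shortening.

-40.1 kN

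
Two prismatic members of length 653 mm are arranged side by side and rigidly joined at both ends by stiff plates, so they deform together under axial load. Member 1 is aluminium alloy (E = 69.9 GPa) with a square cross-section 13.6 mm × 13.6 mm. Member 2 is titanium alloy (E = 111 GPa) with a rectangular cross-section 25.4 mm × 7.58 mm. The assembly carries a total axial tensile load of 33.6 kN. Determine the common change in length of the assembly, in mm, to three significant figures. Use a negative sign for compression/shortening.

A_1 = 185 mm².
A_2 = 192.5 mm².
Equal strain + equilibrium ⇒ each member carries load in proportion to AE: A₁E₁ = 12930000 N, A₂E₂ = 21370000 N, ΣAE = 34300000 N.
δ = PL/ΣAE = 33600·653/34300000 = 0.6397 mm.

0.640 mm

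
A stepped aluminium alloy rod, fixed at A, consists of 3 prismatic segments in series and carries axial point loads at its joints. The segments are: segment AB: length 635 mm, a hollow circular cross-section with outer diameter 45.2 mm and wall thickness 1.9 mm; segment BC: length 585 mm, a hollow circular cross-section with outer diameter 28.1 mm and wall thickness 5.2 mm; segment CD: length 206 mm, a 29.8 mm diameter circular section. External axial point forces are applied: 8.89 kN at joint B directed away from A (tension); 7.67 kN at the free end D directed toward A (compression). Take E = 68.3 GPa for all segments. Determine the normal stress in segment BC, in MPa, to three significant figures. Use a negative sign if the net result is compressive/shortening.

-20.5 MPa

Internal axial forces (sectioning from the free end, tension +): N_CD = -7.67 kN, N_BC = -7.67 kN, N_AB = 1.22 kN.
A_BC = 374.1 mm².
σ_BC = N_BC/A_BC = -7670/374.1 = -20.5 MPa.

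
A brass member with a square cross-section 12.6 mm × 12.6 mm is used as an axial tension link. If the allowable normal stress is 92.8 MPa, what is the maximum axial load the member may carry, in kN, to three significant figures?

14.7 kN

A = 158.8 mm².
P_max = σ_allow · A = 92.8 · 158.8 = 14730 N = 14.73 kN.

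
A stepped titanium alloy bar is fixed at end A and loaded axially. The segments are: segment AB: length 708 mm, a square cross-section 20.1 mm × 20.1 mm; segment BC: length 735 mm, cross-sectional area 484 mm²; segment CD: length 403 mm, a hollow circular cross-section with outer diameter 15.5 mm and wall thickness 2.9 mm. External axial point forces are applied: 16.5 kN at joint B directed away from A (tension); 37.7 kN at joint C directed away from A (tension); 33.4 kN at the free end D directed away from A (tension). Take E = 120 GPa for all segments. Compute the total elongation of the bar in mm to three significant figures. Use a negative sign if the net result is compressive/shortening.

Internal axial forces (sectioning from the free end, tension +): N_CD = 33.4 kN, N_BC = 71.1 kN, N_AB = 87.6 kN.
A_AB = 404 mm².
A_CD = 114.8 mm².
δ_AB = 87600·708/(404·120000) = 1.279 mm
δ_BC = 71100·735/(484·120000) = 0.8998 mm
δ_CD = 33400·403/(114.8·120000) = 0.9771 mm
δ = Σδ_i = 3.156 mm.

3.16 mm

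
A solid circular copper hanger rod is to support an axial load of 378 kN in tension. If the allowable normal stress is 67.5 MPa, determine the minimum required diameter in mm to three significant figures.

Required area A ≥ P/σ_allow = 378000/67.5 = 5600 mm².
For a solid circular section, d ≥ √(4A/π) = 84.44 mm.

84.4 mm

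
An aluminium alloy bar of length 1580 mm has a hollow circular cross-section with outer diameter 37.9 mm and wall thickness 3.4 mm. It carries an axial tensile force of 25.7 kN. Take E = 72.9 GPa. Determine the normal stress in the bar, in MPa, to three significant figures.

69.7 MPa

A = 368.5 mm².
σ = N/A = 25700/368.5 = 69.74 MPa.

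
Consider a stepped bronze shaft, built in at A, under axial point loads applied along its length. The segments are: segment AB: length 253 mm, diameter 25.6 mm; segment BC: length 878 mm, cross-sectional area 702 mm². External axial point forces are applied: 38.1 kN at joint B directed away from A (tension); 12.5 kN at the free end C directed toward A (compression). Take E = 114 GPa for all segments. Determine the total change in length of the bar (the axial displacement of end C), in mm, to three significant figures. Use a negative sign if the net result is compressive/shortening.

-0.0268 mm

Internal axial forces (sectioning from the free end, tension +): N_BC = -12.5 kN, N_AB = 25.6 kN.
A_AB = 514.7 mm².
δ_AB = 25600·253/(514.7·114000) = 0.1104 mm
δ_BC = -12500·878/(702·114000) = -0.1371 mm
δ = Σδ_i = -0.02676 mm.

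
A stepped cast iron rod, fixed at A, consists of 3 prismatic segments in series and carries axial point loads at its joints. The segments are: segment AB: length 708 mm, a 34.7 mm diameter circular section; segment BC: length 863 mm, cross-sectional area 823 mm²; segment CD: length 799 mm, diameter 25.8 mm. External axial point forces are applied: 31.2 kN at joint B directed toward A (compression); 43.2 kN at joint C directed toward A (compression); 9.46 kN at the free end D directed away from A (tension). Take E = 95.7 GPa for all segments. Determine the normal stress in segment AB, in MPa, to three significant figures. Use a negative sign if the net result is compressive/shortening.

-68.7 MPa

Internal axial forces (sectioning from the free end, tension +): N_CD = 9.46 kN, N_BC = -33.74 kN, N_AB = -64.94 kN.
A_AB = 945.7 mm².
σ_AB = N_AB/A_AB = -64940/945.7 = -68.67 MPa.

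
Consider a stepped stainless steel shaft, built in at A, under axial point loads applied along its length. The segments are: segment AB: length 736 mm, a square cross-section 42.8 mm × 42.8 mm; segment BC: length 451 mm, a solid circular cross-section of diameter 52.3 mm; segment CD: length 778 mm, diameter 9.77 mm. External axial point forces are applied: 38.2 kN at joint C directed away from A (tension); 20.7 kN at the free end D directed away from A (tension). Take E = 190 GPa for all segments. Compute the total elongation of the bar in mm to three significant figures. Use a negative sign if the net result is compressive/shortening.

1.32 mm

Internal axial forces (sectioning from the free end, tension +): N_CD = 20.7 kN, N_BC = 58.9 kN, N_AB = 58.9 kN.
A_AB = 1832 mm².
A_BC = 2148 mm².
A_CD = 74.97 mm².
δ_AB = 58900·736/(1832·190000) = 0.1246 mm
δ_BC = 58900·451/(2148·190000) = 0.06508 mm
δ_CD = 20700·778/(74.97·190000) = 1.131 mm
δ = Σδ_i = 1.32 mm.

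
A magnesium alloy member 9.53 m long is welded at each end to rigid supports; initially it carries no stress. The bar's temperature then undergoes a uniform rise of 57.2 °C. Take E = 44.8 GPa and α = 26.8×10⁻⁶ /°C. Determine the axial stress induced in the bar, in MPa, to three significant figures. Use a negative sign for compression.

-68.7 MPa

Free thermal expansion αLΔT = 26.8e-6 · 9530 · 57.2 = 14.61 mm.
The walls impose strain ε = −(14.61)/9530 = -1.5330e-03; σ = Eε = 44800 · -1.5330e-03 = -68.68 MPa.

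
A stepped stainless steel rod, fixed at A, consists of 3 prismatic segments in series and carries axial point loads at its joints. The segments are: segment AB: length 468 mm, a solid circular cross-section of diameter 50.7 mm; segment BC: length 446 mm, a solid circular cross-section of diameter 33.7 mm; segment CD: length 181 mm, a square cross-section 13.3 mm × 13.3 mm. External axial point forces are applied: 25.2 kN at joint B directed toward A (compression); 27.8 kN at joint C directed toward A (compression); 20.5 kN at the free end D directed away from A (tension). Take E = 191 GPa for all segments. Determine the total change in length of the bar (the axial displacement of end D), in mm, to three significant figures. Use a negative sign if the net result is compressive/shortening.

Internal axial forces (sectioning from the free end, tension +): N_CD = 20.5 kN, N_BC = -7.3 kN, N_AB = -32.5 kN.
A_AB = 2019 mm².
A_BC = 892 mm².
A_CD = 176.9 mm².
δ_AB = -32500·468/(2019·191000) = -0.03944 mm
δ_BC = -7300·446/(892·191000) = -0.01911 mm
δ_CD = 20500·181/(176.9·191000) = 0.1098 mm
δ = Σδ_i = 0.05127 mm.

0.0513 mm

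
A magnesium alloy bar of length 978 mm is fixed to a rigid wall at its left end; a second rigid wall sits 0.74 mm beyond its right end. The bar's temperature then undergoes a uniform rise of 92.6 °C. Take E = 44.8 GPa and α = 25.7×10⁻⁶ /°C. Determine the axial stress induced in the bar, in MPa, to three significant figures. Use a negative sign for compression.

Free thermal expansion αLΔT = 25.7e-6 · 978 · 92.6 = 2.327 mm.
The walls engage after the gap closes; constrained expansion = 2.327 − 0.74 = 1.587 mm.
The walls impose strain ε = −(1.587)/978 = -1.6232e-03; σ = Eε = 44800 · -1.6232e-03 = -72.72 MPa.

-72.7 MPa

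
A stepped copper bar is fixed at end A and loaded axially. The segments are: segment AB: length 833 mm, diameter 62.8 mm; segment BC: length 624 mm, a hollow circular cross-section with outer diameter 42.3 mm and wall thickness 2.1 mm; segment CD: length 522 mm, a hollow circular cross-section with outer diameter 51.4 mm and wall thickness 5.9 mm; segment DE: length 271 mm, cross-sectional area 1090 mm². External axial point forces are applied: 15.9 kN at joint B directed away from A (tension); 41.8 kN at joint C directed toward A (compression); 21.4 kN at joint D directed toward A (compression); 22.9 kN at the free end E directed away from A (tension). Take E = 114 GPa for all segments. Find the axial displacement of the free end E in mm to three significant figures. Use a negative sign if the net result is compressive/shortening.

Internal axial forces (sectioning from the free end, tension +): N_DE = 22.9 kN, N_CD = 1.5 kN, N_BC = -40.3 kN, N_AB = -24.4 kN.
A_AB = 3097 mm².
A_BC = 265.2 mm².
A_CD = 843.4 mm².
δ_AB = -24400·833/(3097·114000) = -0.05756 mm
δ_BC = -40300·624/(265.2·114000) = -0.8317 mm
δ_CD = 1500·522/(843.4·114000) = 0.008144 mm
δ_DE = 22900·271/(1090·114000) = 0.04994 mm
δ = Σδ_i = -0.8312 mm.

-0.831 mm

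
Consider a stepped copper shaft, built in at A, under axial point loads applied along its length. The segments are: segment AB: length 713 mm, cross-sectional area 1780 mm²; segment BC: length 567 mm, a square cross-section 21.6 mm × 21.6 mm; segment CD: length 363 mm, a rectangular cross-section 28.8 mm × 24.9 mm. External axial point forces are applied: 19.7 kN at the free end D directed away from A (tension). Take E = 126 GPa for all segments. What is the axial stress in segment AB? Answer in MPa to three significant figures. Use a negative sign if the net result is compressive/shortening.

Internal axial forces (sectioning from the free end, tension +): N_CD = 19.7 kN, N_BC = 19.7 kN, N_AB = 19.7 kN.
σ_AB = N_AB/A_AB = 19700/1780 = 11.07 MPa.

11.1 MPa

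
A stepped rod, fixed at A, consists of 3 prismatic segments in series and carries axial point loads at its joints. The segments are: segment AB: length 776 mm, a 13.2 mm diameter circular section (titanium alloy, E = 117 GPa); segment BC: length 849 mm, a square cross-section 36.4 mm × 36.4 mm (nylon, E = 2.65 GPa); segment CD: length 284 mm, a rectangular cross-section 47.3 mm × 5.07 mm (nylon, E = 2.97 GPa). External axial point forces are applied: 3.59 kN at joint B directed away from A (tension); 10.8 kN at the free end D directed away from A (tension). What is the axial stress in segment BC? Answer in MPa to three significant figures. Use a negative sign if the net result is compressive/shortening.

8.15 MPa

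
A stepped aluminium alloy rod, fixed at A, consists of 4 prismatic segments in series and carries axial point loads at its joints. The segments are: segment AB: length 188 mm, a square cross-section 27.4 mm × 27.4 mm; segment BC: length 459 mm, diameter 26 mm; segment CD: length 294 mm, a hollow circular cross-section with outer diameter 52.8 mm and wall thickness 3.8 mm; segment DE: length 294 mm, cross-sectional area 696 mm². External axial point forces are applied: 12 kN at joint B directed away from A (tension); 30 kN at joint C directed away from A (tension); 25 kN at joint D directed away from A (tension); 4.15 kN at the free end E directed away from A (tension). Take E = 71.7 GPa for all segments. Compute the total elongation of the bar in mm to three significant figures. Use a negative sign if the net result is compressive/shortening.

Internal axial forces (sectioning from the free end, tension +): N_DE = 4.15 kN, N_CD = 29.15 kN, N_BC = 59.15 kN, N_AB = 71.15 kN.
A_AB = 750.8 mm².
A_BC = 530.9 mm².
A_CD = 585 mm².
δ_AB = 71150·188/(750.8·71700) = 0.2485 mm
δ_BC = 59150·459/(530.9·71700) = 0.7132 mm
δ_CD = 29150·294/(585·71700) = 0.2043 mm
δ_DE = 4150·294/(696·71700) = 0.02445 mm
δ = Σδ_i = 1.19 mm.

1.19 mm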